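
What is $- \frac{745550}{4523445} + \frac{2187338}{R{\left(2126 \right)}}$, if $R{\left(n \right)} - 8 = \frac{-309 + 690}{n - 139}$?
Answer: $\frac{3931993640538064}{14725622853} \approx 2.6702 \cdot 10^{5}$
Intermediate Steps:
$R{\left(n \right)} = 8 + \frac{381}{-139 + n}$ ($R{\left(n \right)} = 8 + \frac{-309 + 690}{n - 139} = 8 + \frac{381}{-139 + n}$)
$- \frac{745550}{4523445} + \frac{2187338}{R{\left(2126 \right)}} = - \frac{745550}{4523445} + \frac{2187338}{\frac{1}{-139 + 2126} \left(-731 + 8 \cdot 2126\right)} = \left(-745550\right) \frac{1}{4523445} + \frac{2187338}{\frac{1}{1987} \left(-731 + 17008\right)} = - \frac{149110}{904689} + \frac{2187338}{\frac{1}{1987} \cdot 16277} = - \frac{149110}{904689} + \frac{2187338}{\frac{16277}{1987}} = - \frac{149110}{904689} + 2187338 \cdot \frac{1987}{16277} = - \frac{149110}{904689} + \frac{4346240606}{16277} = \frac{3931993640538064}{14725622853}$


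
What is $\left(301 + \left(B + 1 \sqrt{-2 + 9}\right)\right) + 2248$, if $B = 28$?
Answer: $2577 + \sqrt{7} \approx 2579.6$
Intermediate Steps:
$\left(301 + \left(B + 1 \sqrt{-2 + 9}\right)\right) + 2248 = \left(301 + \left(28 + 1 \sqrt{-2 + 9}\right)\right) + 2248 = \left(301 + \left(28 + 1 \sqrt{7}\right)\right) + 2248 = \left(301 + \left(28 + \sqrt{7}\right)\right) + 2248 = \left(329 + \sqrt{7}\right) + 2248 = 2577 + \sqrt{7}$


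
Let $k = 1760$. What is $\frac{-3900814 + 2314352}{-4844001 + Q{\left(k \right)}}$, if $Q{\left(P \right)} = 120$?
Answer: $\frac{1586462}{4843881} \approx 0.32752$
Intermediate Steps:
$\frac{-3900814 + 2314352}{-4844001 + Q{\left(k \right)}} = \frac{-3900814 + 2314352}{-4844001 + 120} = - \frac{1586462}{-4843881} = \left(-1586462\right) \left(- \frac{1}{4843881}\right) = \frac{1586462}{4843881}$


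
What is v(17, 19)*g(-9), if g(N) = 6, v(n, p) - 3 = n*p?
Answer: 1956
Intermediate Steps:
v(n, p) = 3 + n*p
v(17, 19)*g(-9) = (3 + 17*19)*6 = (3 + 323)*6 = 326*6 = 1956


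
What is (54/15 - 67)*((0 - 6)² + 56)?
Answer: -29164/5 ≈ -5832.8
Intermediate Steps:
(54/15 - 67)*((0 - 6)² + 56) = (54*(1/15) - 67)*((-6)² + 56) = (18/5 - 67)*(36 + 56) = -317/5*92 = -29164/5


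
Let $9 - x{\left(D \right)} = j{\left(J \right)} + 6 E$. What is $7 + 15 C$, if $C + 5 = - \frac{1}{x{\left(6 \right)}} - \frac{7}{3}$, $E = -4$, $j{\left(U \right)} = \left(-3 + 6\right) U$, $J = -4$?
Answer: $- \frac{310}{3} \approx -103.33$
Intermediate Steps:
$j{\left(U \right)} = 3 U$
$x{\left(D \right)} = 45$ ($x{\left(D \right)} = 9 - \left(3 \left(-4\right) + 6 \left(-4\right)\right) = 9 - \left(-12 - 24\right) = 9 - -36 = 9 + 36 = 45$)
$C = - \frac{331}{45}$ ($C = -5 - \left(\frac{1}{45} + \frac{7}{3}\right) = -5 - \frac{106}{45} = - \frac{331}{45} \approx -7.3556$)
$7 + 15 C = 7 + 15 \left(- \frac{331}{45}\right) = 7 - \frac{331}{3} = - \frac{310}{3}$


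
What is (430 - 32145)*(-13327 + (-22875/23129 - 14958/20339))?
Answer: 198856484742238460/470420731 ≈ 4.2272e+8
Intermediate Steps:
(430 - 32145)*(-13327 + (-22875/23129 - 14958/20339)) = -31715*(-13327 + (-22875*1/23129 - 14958*1/20339)) = -31715*(-13327 + (-22875/23129 - 14958/20339)) = -31715*(-13327 - 811218207/470420731) = -31715*(-6270108300244/470420731) = 198856484742238460/470420731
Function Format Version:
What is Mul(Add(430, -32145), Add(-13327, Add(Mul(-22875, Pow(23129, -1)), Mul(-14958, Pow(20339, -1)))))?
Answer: Rational(198856484742238460, 470420731) ≈ 4.2272e+8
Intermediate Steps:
Mul(Add(430, -32145), Add(-13327, Add(Mul(-22875, Pow(23129, -1)), Mul(-14958, Pow(20339, -1))))) = Mul(-31715, Add(-13327, Add(Mul(-22875, Rational(1, 23129)), Mul(-14958, Rational(1, 20339))))) = Mul(-31715, Add(-13327, Add(Rational(-22875, 23129), Rational(-14958, 20339)))) = Mul(-31715, Add(-13327, Rational(-811218207, 470420731))) = Mul(-31715, Rational(-6270108300244, 470420731)) = Rational(198856484742238460, 470420731)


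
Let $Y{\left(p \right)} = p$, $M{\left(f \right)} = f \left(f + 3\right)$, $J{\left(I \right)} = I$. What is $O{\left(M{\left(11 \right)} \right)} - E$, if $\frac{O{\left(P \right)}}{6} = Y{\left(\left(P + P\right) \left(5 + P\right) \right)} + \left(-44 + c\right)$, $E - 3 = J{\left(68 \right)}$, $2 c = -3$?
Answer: $293488$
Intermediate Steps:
$c = - \frac{3}{2}$ ($c = \frac{1}{2} \left(-3\right) = - \frac{3}{2} \approx -1.5$)
$M{\left(f \right)} = f \left(3 + f\right)$
$E = 71$ ($E = 3 + 68 = 71$)
$O{\left(P \right)} = -273 + 12 P \left(5 + P\right)$ ($O{\left(P \right)} = 6 \left(\left(P + P\right) \left(5 + P\right) - \frac{91}{2}\right) = 6 \left(2 P \left(5 + P\right) - \frac{91}{2}\right) = 6 \left(- \frac{91}{2} + 2 P \left(5 + P\right)\right) = -273 + 12 P \left(5 + P\right)$)
$O{\left(M{\left(11 \right)} \right)} - E = \left(-273 + 12 \cdot 11 \left(3 + 11\right) \left(5 + 11 \left(3 + 11\right)\right)\right) - 71 = \left(-273 + 12 \cdot 11 \cdot 14 \left(5 + 11 \cdot 14\right)\right) - 71 = \left(-273 + 12 \cdot 154 \left(5 + 154\right)\right) - 71 = \left(-273 + 12 \cdot 154 \cdot 159\right) - 71 = \left(-273 + 293832\right) - 71 = 293559 - 71 = 293488$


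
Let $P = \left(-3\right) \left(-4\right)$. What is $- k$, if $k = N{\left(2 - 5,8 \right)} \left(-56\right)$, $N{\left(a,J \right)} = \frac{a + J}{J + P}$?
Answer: $14$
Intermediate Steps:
$P = 12$
$N{\left(a,J \right)} = \frac{J + a}{12 + J}$ ($N{\left(a,J \right)} = \frac{a + J}{J + 12} = \frac{J + a}{12 + J}$)
$k = -14$ ($k = \frac{8 + \left(2 - 5\right)}{12 + 8} \left(-56\right) = \frac{8 + \left(2 - 5\right)}{20} \left(-56\right) = \frac{8 - 3}{20} \left(-56\right) = \frac{1}{20} \cdot 5 \left(-56\right) = \frac{1}{4} \left(-56\right) = -14$)
$- k = \left(-1\right) \left(-14\right) = 14$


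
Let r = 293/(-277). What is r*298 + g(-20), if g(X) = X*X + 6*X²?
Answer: 688286/277 ≈ 2484.8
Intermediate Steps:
r = -293/277 (r = 293*(-1/277) = -293/277 ≈ -1.0578)
g(X) = 7*X² (g(X) = X² + 6*X² = 7*X²)
r*298 + g(-20) = -293/277*298 + 7*(-20)² = -87314/277 + 7*400 = -87314/277 + 2800 = 688286/277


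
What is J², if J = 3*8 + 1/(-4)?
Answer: 9025/16 ≈ 564.06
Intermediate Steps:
J = 95/4 (J = 24 - ¼ = 95/4 ≈ 23.750)
J² = (95/4)² = 9025/16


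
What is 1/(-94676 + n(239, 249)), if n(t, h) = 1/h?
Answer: -249/23574323 ≈ -1.0562e-5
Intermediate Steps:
1/(-94676 + n(239, 249)) = 1/(-94676 + 1/249) = 1/(-23574323/249) = -249/23574323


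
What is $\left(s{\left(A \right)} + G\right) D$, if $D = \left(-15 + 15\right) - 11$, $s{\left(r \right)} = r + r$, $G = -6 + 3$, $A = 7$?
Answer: $-121$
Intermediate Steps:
$G = -3$
$s{\left(r \right)} = 2 r$
$D = -11$ ($D = 0 - 11 = -11$)
$\left(s{\left(A \right)} + G\right) D = \left(2 \cdot 7 - 3\right) \left(-11\right) = \left(14 - 3\right) \left(-11\right) = 11 \left(-11\right) = -121$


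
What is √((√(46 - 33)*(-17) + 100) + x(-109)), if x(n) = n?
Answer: √(-9 - 17*√13) ≈ 8.3842*I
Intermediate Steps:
√((√(46 - 33)*(-17) + 100) + x(-109)) = √((√(46 - 33)*(-17) + 100) - 109) = √((√13*(-17) + 100) - 109) = √((-17*√13 + 100) - 109) = √((100 - 17*√13) - 109) = √(-9 - 17*√13)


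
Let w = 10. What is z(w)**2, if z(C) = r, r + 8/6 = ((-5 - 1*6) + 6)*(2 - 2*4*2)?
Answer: 42436/9 ≈ 4715.1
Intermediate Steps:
r = 206/3 (r = -4/3 + ((-5 - 1*6) + 6)*(2 - 2*4*2) = -4/3 + ((-5 - 6) + 6)*(2 - 8*2) = -4/3 + (-11 + 6)*(2 - 16) = -4/3 - 5*(-14) = -4/3 + 70 = 206/3 ≈ 68.667)
z(C) = 206/3
z(w)**2 = (206/3)**2 = 42436/9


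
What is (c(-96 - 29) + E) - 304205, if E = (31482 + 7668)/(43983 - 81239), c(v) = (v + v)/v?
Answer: -5666713059/18628 ≈ -3.0420e+5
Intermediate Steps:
c(v) = 2 (c(v) = (2*v)/v = 2)
E = -19575/18628 (E = 39150/(-37256) = 39150*(-1/37256) = -19575/18628 ≈ -1.0508)
(c(-96 - 29) + E) - 304205 = (2 - 19575/18628) - 304205 = 17681/18628 - 304205 = -5666713059/18628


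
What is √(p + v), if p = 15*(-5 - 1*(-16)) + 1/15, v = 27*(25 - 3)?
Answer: √170790/15 ≈ 27.551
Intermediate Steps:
v = 594 (v = 27*22 = 594)
p = 2476/15 (p = 15*(-5 + 16) + 1/15 = 15*11 + 1/15 = 165 + 1/15 = 2476/15 ≈ 165.07)
√(p + v) = √(2476/15 + 594) = √(11386/15) = √170790/15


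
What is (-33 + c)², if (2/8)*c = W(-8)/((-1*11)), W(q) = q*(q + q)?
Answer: 765625/121 ≈ 6327.5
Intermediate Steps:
W(q) = 2*q² (W(q) = q*(2*q) = 2*q²)
c = -512/11 (c = 4*((2*(-8)²)/((-1*11))) = 4*((2*64)/(-11)) = 4*(128*(-1/11)) = 4*(-128/11) = -512/11 ≈ -46.545)
(-33 + c)² = (-33 - 512/11)² = (-875/11)² = 765625/121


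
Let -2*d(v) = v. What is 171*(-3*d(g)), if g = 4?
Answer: 1026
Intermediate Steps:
d(v) = -v/2
171*(-3*d(g)) = 171*(-(-3)*4/2) = 171*(-3*(-2)) = 171*6 = 1026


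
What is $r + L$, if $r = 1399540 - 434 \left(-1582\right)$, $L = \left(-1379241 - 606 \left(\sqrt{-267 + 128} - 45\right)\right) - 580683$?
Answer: $153474 - 606 i \sqrt{139} \approx 1.5347 \cdot 10^{5} - 7144.6 i$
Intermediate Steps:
$L = -1932654 - 606 i \sqrt{139}$ ($L = \left(-1379241 - 606 \left(\sqrt{-139} - 45\right)\right) - 580683 = \left(-1379241 - 606 \left(i \sqrt{139} - 45\right)\right) - 580683 = \left(-1379241 - 606 \left(-45 + i \sqrt{139}\right)\right) - 580683 = \left(-1379241 + \left(27270 - 606 i \sqrt{139}\right)\right) - 580683 = \left(-1351971 - 606 i \sqrt{139}\right) - 580683 = -1932654 - 606 i \sqrt{139} \approx -1.9327 \cdot 10^{6} - 7144.6 i$)
$r = 2086128$ ($r = 1399540 - -686588 = 1399540 + 686588 = 2086128$)
$r + L = 2086128 - \left(1932654 + 606 i \sqrt{139}\right) = 153474 - 606 i \sqrt{139}$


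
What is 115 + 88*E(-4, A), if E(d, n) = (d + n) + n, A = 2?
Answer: 115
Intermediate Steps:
E(d, n) = d + 2*n
115 + 88*E(-4, A) = 115 + 88*(-4 + 2*2) = 115 + 88*(-4 + 4) = 115 + 88*0 = 115 + 0 = 115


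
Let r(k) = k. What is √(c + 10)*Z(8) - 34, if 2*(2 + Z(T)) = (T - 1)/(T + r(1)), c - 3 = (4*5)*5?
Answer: -34 - 29*√113/18 ≈ -51.126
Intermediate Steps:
c = 103 (c = 3 + (4*5)*5 = 3 + 20*5 = 3 + 100 = 103)
Z(T) = -2 + (-1 + T)/(2*(1 + T)) (Z(T) = -2 + ((T - 1)/(T + 1))/2 = -2 + ((-1 + T)/(1 + T))/2 = -2 + (-1 + T)/(2*(1 + T)))
√(c + 10)*Z(8) - 34 = √(103 + 10)*((-5 - 3*8)/(2*(1 + 8))) - 34 = √113*((½)*(-5 - 24)/9) - 34 = √113*((½)*(⅑)*(-29)) - 34 = √113*(-29/18) - 34 = -29*√113/18 - 34 = -34 - 29*√113/18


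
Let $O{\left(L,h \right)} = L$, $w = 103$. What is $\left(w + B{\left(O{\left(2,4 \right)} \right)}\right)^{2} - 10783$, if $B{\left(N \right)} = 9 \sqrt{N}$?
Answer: $-12 + 1854 \sqrt{2} \approx 2610.0$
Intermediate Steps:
$\left(w + B{\left(O{\left(2,4 \right)} \right)}\right)^{2} - 10783 = \left(103 + 9 \sqrt{2}\right)^{2} - 10783 = -10783 + \left(103 + 9 \sqrt{2}\right)^{2}$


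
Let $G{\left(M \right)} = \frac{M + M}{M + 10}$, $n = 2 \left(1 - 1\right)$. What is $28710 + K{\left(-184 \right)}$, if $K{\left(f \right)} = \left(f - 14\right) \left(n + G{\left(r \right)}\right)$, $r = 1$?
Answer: $28674$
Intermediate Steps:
$n = 0$ ($n = 2 \cdot 0 = 0$)
$G{\left(M \right)} = \frac{2 M}{10 + M}$
$K{\left(f \right)} = - \frac{28}{11} + \frac{2 f}{11}$ ($K{\left(f \right)} = \left(f - 14\right) \left(0 + 2 \cdot 1 \frac{1}{10 + 1}\right) = \left(-14 + f\right) \left(0 + 2 \cdot 1 \cdot \frac{1}{11}\right) = \left(-14 + f\right) \left(0 + \frac{2}{11}\right) = \left(-14 + f\right) \frac{2}{11} = - \frac{28}{11} + \frac{2 f}{11}$)
$28710 + K{\left(-184 \right)} = 28710 + \left(- \frac{28}{11} + \frac{2}{11} \left(-184\right)\right) = 28710 - 36 = 28674$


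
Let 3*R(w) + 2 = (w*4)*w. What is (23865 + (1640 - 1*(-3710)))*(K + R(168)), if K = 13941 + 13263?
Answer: 5682492790/3 ≈ 1.8942e+9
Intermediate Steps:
K = 27204
R(w) = -2/3 + 4*w**2/3 (R(w) = -2/3 + ((w*4)*w)/3 = -2/3 + ((4*w)*w)/3 = -2/3 + (4*w**2)/3 = -2/3 + 4*w**2/3)
(23865 + (1640 - 1*(-3710)))*(K + R(168)) = (23865 + (1640 - 1*(-3710)))*(27204 + (-2/3 + (4/3)*168**2)) = (23865 + (1640 + 3710))*(27204 + (-2/3 + (4/3)*28224)) = (23865 + 5350)*(27204 + (-2/3 + 37632)) = 29215*(27204 + 112894/3) = 29215*(194506/3) = 5682492790/3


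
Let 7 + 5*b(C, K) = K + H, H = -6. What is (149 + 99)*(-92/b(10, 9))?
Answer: 28520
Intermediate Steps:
b(C, K) = -13/5 + K/5 (b(C, K) = -7/5 + (K - 6)/5 = -7/5 + (-6 + K)/5 = -7/5 + (-6/5 + K/5) = -13/5 + K/5)
(149 + 99)*(-92/b(10, 9)) = (149 + 99)*(-92/(-13/5 + (⅕)*9)) = 248*(-92/(-13/5 + 9/5)) = 248*(-92/(-⅘)) = 248*(-92*(-5/4)) = 248*115 = 28520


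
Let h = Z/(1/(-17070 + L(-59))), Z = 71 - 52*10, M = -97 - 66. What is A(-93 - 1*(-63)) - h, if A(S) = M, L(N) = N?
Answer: -7691084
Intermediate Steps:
M = -163
A(S) = -163
Z = -449 (Z = 71 - 520 = -449)
h = 7690921 (h = -449/(1/(-17070 - 59)) = -449/(1/(-17129)) = -449/(-1/17129) = -449*(-17129) = 7690921)
A(-93 - 1*(-63)) - h = -163 - 1*7690921 = -163 - 7690921 = -7691084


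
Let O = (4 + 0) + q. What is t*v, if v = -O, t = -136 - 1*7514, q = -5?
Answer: -7650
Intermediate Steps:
O = -1 (O = (4 + 0) - 5 = 4 - 5 = -1)
t = -7650 (t = -136 - 7514 = -7650)
v = 1 (v = -1*(-1) = 1)
t*v = -7650*1 = -7650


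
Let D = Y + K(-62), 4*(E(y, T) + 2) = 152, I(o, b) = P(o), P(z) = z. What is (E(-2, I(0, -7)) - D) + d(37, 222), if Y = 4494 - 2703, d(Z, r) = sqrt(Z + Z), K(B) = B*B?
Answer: -5599 + sqrt(74) ≈ -5590.4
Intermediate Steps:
I(o, b) = o
K(B) = B**2
d(Z, r) = sqrt(2)*sqrt(Z) (d(Z, r) = sqrt(2*Z) = sqrt(2)*sqrt(Z))
E(y, T) = 36 (E(y, T) = -2 + (1/4)*152 = -2 + 38 = 36)
Y = 1791
D = 5635 (D = 1791 + (-62)**2 = 1791 + 3844 = 5635)
(E(-2, I(0, -7)) - D) + d(37, 222) = (36 - 1*5635) + sqrt(2)*sqrt(37) = (36 - 5635) + sqrt(74) = -5599 + sqrt(74)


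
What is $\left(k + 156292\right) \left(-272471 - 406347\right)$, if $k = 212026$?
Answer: $-250020888124$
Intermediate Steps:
$\left(k + 156292\right) \left(-272471 - 406347\right) = \left(212026 + 156292\right) \left(-272471 - 406347\right) = 368318 \left(-678818\right) = -250020888124$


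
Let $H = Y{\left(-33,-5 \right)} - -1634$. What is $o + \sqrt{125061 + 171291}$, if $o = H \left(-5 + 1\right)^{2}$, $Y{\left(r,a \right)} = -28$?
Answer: $25696 + 84 \sqrt{42} \approx 26240.0$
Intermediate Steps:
$H = 1606$ ($H = -28 - -1634 = -28 + 1634 = 1606$)
$o = 25696$ ($o = 1606 \left(-5 + 1\right)^{2} = 1606 \left(-4\right)^{2} = 1606 \cdot 16 = 25696$)
$o + \sqrt{125061 + 171291} = 25696 + \sqrt{125061 + 171291} = 25696 + \sqrt{296352} = 25696 + 84 \sqrt{42}$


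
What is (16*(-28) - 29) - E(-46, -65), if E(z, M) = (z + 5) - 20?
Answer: -416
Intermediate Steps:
E(z, M) = -15 + z (E(z, M) = (5 + z) - 20 = -15 + z)
(16*(-28) - 29) - E(-46, -65) = (16*(-28) - 29) - (-15 - 46) = (-448 - 29) - 1*(-61) = -477 + 61 = -416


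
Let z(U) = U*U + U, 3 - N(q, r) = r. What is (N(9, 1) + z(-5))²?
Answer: 484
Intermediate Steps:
N(q, r) = 3 - r
z(U) = U + U² (z(U) = U² + U = U + U²)
(N(9, 1) + z(-5))² = ((3 - 1*1) - 5*(1 - 5))² = ((3 - 1) - 5*(-4))² = (2 + 20)² = 22² = 484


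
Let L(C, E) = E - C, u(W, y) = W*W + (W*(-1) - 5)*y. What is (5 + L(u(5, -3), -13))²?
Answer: 3969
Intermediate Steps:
u(W, y) = W² + y*(-5 - W) (u(W, y) = W² + (-W - 5)*y = W² + (-5 - W)*y = W² + y*(-5 - W))
(5 + L(u(5, -3), -13))² = (5 + (-13 - (5² - 5*(-3) - 1*5*(-3))))² = (5 + (-13 - (25 + 15 + 15)))² = (5 + (-13 - 1*55))² = (5 + (-13 - 55))² = (5 - 68)² = (-63)² = 3969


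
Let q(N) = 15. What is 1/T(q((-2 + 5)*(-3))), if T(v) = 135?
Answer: 1/135 ≈ 0.0074074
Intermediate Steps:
1/T(q((-2 + 5)*(-3))) = 1/135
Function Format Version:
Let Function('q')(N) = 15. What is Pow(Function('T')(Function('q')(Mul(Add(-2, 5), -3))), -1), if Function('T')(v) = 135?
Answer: Rational(1, 135) ≈ 0.0074074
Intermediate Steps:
Pow(Function('T')(Function('q')(Mul(Add(-2, 5), -3))), -1) = Pow(135, -1) = Rational(1, 135)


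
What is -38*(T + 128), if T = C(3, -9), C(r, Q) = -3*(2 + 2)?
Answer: -4408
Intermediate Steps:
C(r, Q) = -12 (C(r, Q) = -3*4 = -12)
T = -12
-38*(T + 128) = -38*(-12 + 128) = -38*116 = -4408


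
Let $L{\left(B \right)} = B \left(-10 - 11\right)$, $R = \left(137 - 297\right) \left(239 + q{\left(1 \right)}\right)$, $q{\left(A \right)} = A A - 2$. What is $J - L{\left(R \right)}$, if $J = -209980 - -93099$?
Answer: $-916561$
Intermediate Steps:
$q{\left(A \right)} = -2 + A^{2}$ ($q{\left(A \right)} = A^{2} - 2 = -2 + A^{2}$)
$J = -116881$ ($J = -209980 + 93099 = -116881$)
$R = -38080$ ($R = \left(137 - 297\right) \left(239 - \left(2 - 1^{2}\right)\right) = - 160 \left(239 + \left(-2 + 1\right)\right) = - 160 \left(239 - 1\right) = \left(-160\right) 238 = -38080$)
$L{\left(B \right)} = - 21 B$ ($L{\left(B \right)} = B \left(-21\right) = - 21 B$)
$J - L{\left(R \right)} = -116881 - \left(-21\right) \left(-38080\right) = -116881 - 799680 = -916561$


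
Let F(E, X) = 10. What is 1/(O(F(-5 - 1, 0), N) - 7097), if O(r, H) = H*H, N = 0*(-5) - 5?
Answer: -1/7072 ≈ -0.00014140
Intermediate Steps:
N = -5 (N = 0 - 5 = -5)
O(r, H) = H²
1/(O(F(-5 - 1, 0), N) - 7097) = 1/((-5)² - 7097) = 1/(25 - 7097) = 1/(-7072) = -1/7072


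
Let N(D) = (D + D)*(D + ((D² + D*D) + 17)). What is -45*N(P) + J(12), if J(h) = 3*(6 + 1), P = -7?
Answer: 68061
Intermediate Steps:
J(h) = 21 (J(h) = 3*7 = 21)
N(D) = 2*D*(17 + D + 2*D²) (N(D) = (2*D)*(D + ((D² + D²) + 17)) = (2*D)*(D + (2*D² + 17)) = (2*D)*(D + (17 + 2*D²)) = (2*D)*(17 + D + 2*D²) = 2*D*(17 + D + 2*D²))
-45*N(P) + J(12) = -90*(-7)*(17 - 7 + 2*(-7)²) + 21 = -90*(-7)*(17 - 7 + 2*49) + 21 = -90*(-7)*(17 - 7 + 98) + 21 = -90*(-7)*108 + 21 = -45*(-1512) + 21 = 68040 + 21 = 68061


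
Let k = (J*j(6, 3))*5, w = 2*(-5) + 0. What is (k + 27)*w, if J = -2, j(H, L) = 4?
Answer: 130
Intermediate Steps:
w = -10 (w = -10 + 0 = -10)
k = -40 (k = -2*4*5 = -8*5 = -40)
(k + 27)*w = (-40 + 27)*(-10) = -13*(-10) = 130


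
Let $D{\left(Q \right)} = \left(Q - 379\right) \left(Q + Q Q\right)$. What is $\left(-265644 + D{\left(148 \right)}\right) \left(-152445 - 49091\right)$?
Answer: $1080163631616$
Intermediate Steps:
$D{\left(Q \right)} = \left(-379 + Q\right) \left(Q + Q^{2}\right)$
$\left(-265644 + D{\left(148 \right)}\right) \left(-152445 - 49091\right) = \left(-265644 + 148 \left(-379 + 148^{2} - 55944\right)\right) \left(-152445 - 49091\right) = \left(-265644 + 148 \left(-379 + 21904 - 55944\right)\right) \left(-201536\right) = \left(-265644 + 148 \left(-34419\right)\right) \left(-201536\right) = \left(-265644 - 5094012\right) \left(-201536\right) = \left(-5359656\right) \left(-201536\right) = 1080163631616$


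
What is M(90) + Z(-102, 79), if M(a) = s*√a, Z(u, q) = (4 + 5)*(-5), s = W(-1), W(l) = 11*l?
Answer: -45 - 33*√10 ≈ -149.36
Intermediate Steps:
s = -11 (s = 11*(-1) = -11)
Z(u, q) = -45 (Z(u, q) = 9*(-5) = -45)
M(a) = -11*√a
M(90) + Z(-102, 79) = -33*√10 - 45 = -45 - 33*√10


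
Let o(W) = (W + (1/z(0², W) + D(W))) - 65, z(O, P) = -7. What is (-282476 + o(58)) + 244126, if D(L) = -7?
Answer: -268549/7 ≈ -38364.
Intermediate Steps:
o(W) = -505/7 + W (o(W) = (W + (1/(-7) - 7)) - 65 = (W + (-⅐ - 7)) - 65 = (W - 50/7) - 65 = (-50/7 + W) - 65 = -505/7 + W)
(-282476 + o(58)) + 244126 = (-282476 + (-505/7 + 58)) + 244126 = (-282476 - 99/7) + 244126 = -1977431/7 + 244126 = -268549/7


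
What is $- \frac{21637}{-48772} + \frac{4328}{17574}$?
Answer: $\frac{295666927}{428559564} \approx 0.68991$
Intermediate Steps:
$- \frac{21637}{-48772} + \frac{4328}{17574} = \left(-21637\right) \left(- \frac{1}{48772}\right) + 4328 \cdot \frac{1}{17574} = \frac{21637}{48772} + \frac{2164}{8787} = \frac{295666927}{428559564}$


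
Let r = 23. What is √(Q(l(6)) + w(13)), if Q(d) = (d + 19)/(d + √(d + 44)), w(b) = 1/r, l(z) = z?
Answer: √(13363 + 115*√2)/(23*√(6 + 5*√2)) ≈ 1.3986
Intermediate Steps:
w(b) = 1/23
Q(d) = (19 + d)/(d + √(44 + d))
√(Q(l(6)) + w(13)) = √((19 + 6)/(6 + √(44 + 6)) + 1/23) = √(25/(6 + √50) + 1/23) = √(25/(6 + 5*√2) + 1/23) = √(1/23 + 25/(6 + 5*√2))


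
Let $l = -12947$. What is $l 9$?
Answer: $-116523$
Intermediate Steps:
$l 9 = \left(-12947\right) 9 = -116523$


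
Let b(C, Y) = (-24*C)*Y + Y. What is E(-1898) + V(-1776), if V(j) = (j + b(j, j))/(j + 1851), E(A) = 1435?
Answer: -25198717/25 ≈ -1.0079e+6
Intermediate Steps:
b(C, Y) = Y - 24*C*Y (b(C, Y) = -24*C*Y + Y = Y - 24*C*Y)
V(j) = (j + j*(1 - 24*j))/(1851 + j) (V(j) = (j + j*(1 - 24*j))/(j + 1851) = (j + j*(1 - 24*j))/(1851 + j))
E(-1898) + V(-1776) = 1435 + 2*(-1776)*(1 - 12*(-1776))/(1851 - 1776) = 1435 + 2*(-1776)*(1 + 21312)/75 = 1435 + 2*(-1776)*(1/75)*21313 = 1435 - 25234592/25 = -25198717/25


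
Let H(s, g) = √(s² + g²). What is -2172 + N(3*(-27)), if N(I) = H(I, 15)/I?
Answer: -2172 - √754/27 ≈ -2173.0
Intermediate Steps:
H(s, g) = √(g² + s²)
N(I) = √(225 + I²)/I (N(I) = √(15² + I²)/I = √(225 + I²)/I)
-2172 + N(3*(-27)) = -2172 + √(225 + (3*(-27))²)/((3*(-27))) = -2172 + √(225 + (-81)²)/(-81) = -2172 - √(225 + 6561)/81 = -2172 - √754/27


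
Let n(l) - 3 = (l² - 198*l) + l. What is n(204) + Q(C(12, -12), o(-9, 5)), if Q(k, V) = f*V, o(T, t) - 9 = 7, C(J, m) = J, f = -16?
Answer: 1175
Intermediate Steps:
o(T, t) = 16 (o(T, t) = 9 + 7 = 16)
n(l) = 3 + l² - 197*l (n(l) = 3 + ((l² - 198*l) + l) = 3 + (l² - 197*l) = 3 + l² - 197*l)
Q(k, V) = -16*V
n(204) + Q(C(12, -12), o(-9, 5)) = (3 + 204² - 197*204) - 16*16 = (3 + 41616 - 40188) - 256 = 1431 - 256 = 1175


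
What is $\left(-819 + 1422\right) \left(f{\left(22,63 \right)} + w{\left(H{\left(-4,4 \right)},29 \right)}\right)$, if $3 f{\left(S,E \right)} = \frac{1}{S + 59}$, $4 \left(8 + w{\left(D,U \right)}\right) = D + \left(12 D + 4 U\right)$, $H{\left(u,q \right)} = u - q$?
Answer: $- \frac{81338}{27} \approx -3012.5$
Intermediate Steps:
$w{\left(D,U \right)} = -8 + U + \frac{13 D}{4}$ ($w{\left(D,U \right)} = -8 + \frac{D + \left(12 D + 4 U\right)}{4} = -8 + \frac{D + \left(4 U + 12 D\right)}{4} = -8 + \frac{4 U + 13 D}{4} = -8 + \left(U + \frac{13 D}{4}\right) = -8 + U + \frac{13 D}{4}$)
$f{\left(S,E \right)} = \frac{1}{3 \left(59 + S\right)}$ ($f{\left(S,E \right)} = \frac{1}{3 \left(S + 59\right)} = \frac{1}{3 \left(59 + S\right)}$)
$\left(-819 + 1422\right) \left(f{\left(22,63 \right)} + w{\left(H{\left(-4,4 \right)},29 \right)}\right) = \left(-819 + 1422\right) \left(\frac{1}{3 \left(59 + 22\right)} + \left(-8 + 29 + \frac{13 \left(-4 - 4\right)}{4}\right)\right) = 603 \left(\frac{1}{3 \cdot 81} + \left(-8 + 29 + \frac{13 \left(-4 - 4\right)}{4}\right)\right) = 603 \left(\frac{1}{3} \cdot \frac{1}{81} + \left(-8 + 29 + \frac{13}{4} \left(-8\right)\right)\right) = 603 \left(\frac{1}{243} - 5\right) = 603 \left(- \frac{1214}{243}\right) = - \frac{81338}{27}$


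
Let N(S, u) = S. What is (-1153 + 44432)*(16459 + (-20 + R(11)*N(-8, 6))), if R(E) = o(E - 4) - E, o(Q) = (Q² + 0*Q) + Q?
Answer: 695883041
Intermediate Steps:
o(Q) = Q + Q² (o(Q) = (Q² + 0) + Q = Q² + Q = Q + Q²)
R(E) = -E + (-4 + E)*(-3 + E) (R(E) = (E - 4)*(1 + (E - 4)) - E = (-4 + E)*(1 + (-4 + E)) - E = (-4 + E)*(-3 + E) - E = -E + (-4 + E)*(-3 + E))
(-1153 + 44432)*(16459 + (-20 + R(11)*N(-8, 6))) = (-1153 + 44432)*(16459 + (-20 + (-1*11 + (-4 + 11)*(-3 + 11))*(-8))) = 43279*(16459 + (-20 + (-11 + 7*8)*(-8))) = 43279*(16459 + (-20 + (-11 + 56)*(-8))) = 43279*(16459 + (-20 + 45*(-8))) = 43279*(16459 + (-20 - 360)) = 43279*(16459 - 380) = 43279*16079 = 695883041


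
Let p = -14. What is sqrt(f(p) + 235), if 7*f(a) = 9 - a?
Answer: 2*sqrt(2919)/7 ≈ 15.437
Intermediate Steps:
f(a) = 9/7 - a/7 (f(a) = (9 - a)/7 = 9/7 - a/7)
sqrt(f(p) + 235) = sqrt((9/7 - 1/7*(-14)) + 235) = sqrt((9/7 + 2) + 235) = sqrt(23/7 + 235) = sqrt(1668/7) = 2*sqrt(2919)/7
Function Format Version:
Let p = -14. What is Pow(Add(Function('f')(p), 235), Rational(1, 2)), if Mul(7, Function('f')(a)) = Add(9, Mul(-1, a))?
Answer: Mul(Rational(2, 7), Pow(2919, Rational(1, 2))) ≈ 15.437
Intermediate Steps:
Function('f')(a) = Add(Rational(9, 7), Mul(Rational(-1, 7), a)) (Function('f')(a) = Mul(Rational(1, 7), Add(9, Mul(-1, a))) = Add(Rational(9, 7), Mul(Rational(-1, 7), a)))
Pow(Add(Function('f')(p), 235), Rational(1, 2)) = Pow(Add(Add(Rational(9, 7), Mul(Rational(-1, 7), -14)), 235), Rational(1, 2)) = Pow(Add(Add(Rational(9, 7), 2), 235), Rational(1, 2)) = Pow(Add(Rational(23, 7), 235), Rational(1, 2)) = Pow(Rational(1668, 7), Rational(1, 2)) = Mul(Rational(2, 7), Pow(2919, Rational(1, 2)))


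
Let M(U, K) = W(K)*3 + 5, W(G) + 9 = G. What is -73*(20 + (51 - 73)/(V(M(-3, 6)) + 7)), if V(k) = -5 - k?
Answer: -3577/3 ≈ -1192.3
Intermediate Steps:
W(G) = -9 + G
M(U, K) = -22 + 3*K (M(U, K) = (-9 + K)*3 + 5 = (-27 + 3*K) + 5 = -22 + 3*K)
-73*(20 + (51 - 73)/(V(M(-3, 6)) + 7)) = -73*(20 + (51 - 73)/((-5 - (-22 + 3*6)) + 7)) = -73*(20 - 22/((-5 - (-22 + 18)) + 7)) = -73*(20 - 22/((-5 - 1*(-4)) + 7)) = -73*(20 - 22/((-5 + 4) + 7)) = -73*(20 - 22/(-1 + 7)) = -73*(20 - 22/6) = -73*(20 - 22*⅙) = -73*(20 - 11/3) = -73*49/3 = -3577/3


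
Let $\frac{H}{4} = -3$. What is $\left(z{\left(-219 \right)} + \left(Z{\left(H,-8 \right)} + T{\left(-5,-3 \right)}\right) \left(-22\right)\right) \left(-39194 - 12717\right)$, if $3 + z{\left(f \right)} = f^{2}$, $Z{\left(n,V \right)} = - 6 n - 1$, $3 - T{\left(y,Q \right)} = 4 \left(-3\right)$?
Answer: $-2391332126$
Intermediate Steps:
$H = -12$ ($H = 4 \left(-3\right) = -12$)
$T{\left(y,Q \right)} = 15$ ($T{\left(y,Q \right)} = 3 - 4 \left(-3\right) = 3 - -12 = 3 + 12 = 15$)
$Z{\left(n,V \right)} = -1 - 6 n$
$z{\left(f \right)} = -3 + f^{2}$
$\left(z{\left(-219 \right)} + \left(Z{\left(H,-8 \right)} + T{\left(-5,-3 \right)}\right) \left(-22\right)\right) \left(-39194 - 12717\right) = \left(\left(-3 + \left(-219\right)^{2}\right) + \left(\left(-1 - -72\right) + 15\right) \left(-22\right)\right) \left(-39194 - 12717\right) = \left(\left(-3 + 47961\right) + \left(\left(-1 + 72\right) + 15\right) \left(-22\right)\right) \left(-51911\right) = \left(47958 + \left(71 + 15\right) \left(-22\right)\right) \left(-51911\right) = \left(47958 + 86 \left(-22\right)\right) \left(-51911\right) = \left(47958 - 1892\right) \left(-51911\right) = 46066 \left(-51911\right) = -2391332126$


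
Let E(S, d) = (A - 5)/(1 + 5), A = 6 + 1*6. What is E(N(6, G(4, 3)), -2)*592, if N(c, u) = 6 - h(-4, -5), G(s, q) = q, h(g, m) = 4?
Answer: 2072/3 ≈ 690.67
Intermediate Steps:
A = 12 (A = 6 + 6 = 12)
N(c, u) = 2 (N(c, u) = 6 - 1*4 = 6 - 4 = 2)
E(S, d) = 7/6 (E(S, d) = (12 - 5)/(1 + 5) = 7/6)
E(N(6, G(4, 3)), -2)*592 = (7/6)*592 = 2072/3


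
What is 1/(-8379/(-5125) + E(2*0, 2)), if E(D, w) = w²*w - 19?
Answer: -5125/47996 ≈ -0.10678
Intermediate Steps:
E(D, w) = -19 + w³ (E(D, w) = w³ - 19 = -19 + w³)
1/(-8379/(-5125) + E(2*0, 2)) = 1/(-8379/(-5125) + (-19 + 2³)) = 1/(-8379*(-1/5125) + (-19 + 8)) = 1/(8379/5125 - 11) = 1/(-47996/5125) = -5125/47996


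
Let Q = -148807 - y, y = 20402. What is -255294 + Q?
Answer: -424503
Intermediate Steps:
Q = -169209 (Q = -148807 - 1*20402 = -148807 - 20402 = -169209)
-255294 + Q = -255294 - 169209 = -424503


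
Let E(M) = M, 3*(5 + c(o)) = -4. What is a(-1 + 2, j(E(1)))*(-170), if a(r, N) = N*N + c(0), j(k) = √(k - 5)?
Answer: 5270/3 ≈ 1756.7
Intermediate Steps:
c(o) = -19/3 (c(o) = -5 + (⅓)*(-4) = -5 - 4/3 = -19/3)
j(k) = √(-5 + k)
a(r, N) = -19/3 + N² (a(r, N) = N*N - 19/3 = N² - 19/3 = -19/3 + N²)
a(-1 + 2, j(E(1)))*(-170) = (-19/3 + (√(-5 + 1))²)*(-170) = (-19/3 + (√(-4))²)*(-170) = (-19/3 + (2*I)²)*(-170) = (-19/3 - 4)*(-170) = -31/3*(-170) = 5270/3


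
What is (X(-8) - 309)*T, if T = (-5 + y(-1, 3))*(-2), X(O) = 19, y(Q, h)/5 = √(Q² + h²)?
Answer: -2900 + 2900*√10 ≈ 6270.6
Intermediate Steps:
y(Q, h) = 5*√(Q² + h²)
T = 10 - 10*√10 (T = (-5 + 5*√((-1)² + 3²))*(-2) = (-5 + 5*√(1 + 9))*(-2) = (-5 + 5*√10)*(-2) = 10 - 10*√10 ≈ -21.623)
(X(-8) - 309)*T = (19 - 309)*(10 - 10*√10) = -290*(10 - 10*√10) = -2900 + 2900*√10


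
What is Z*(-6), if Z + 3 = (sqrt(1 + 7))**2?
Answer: -30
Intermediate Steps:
Z = 5 (Z = -3 + (sqrt(1 + 7))**2 = -3 + (sqrt(8))**2 = -3 + (2*sqrt(2))**2 = -3 + 8 = 5)
Z*(-6) = 5*(-6) = -30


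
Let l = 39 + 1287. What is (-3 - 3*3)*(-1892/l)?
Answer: 3784/221 ≈ 17.122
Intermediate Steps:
l = 1326
(-3 - 3*3)*(-1892/l) = (-3 - 3*3)*(-1892/1326) = (-3 - 9)*(-1892*1/1326) = -12*(-946/663) = 3784/221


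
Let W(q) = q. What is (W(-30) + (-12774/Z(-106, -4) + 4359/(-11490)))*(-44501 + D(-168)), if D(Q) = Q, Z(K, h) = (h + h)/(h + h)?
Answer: 2190602289137/3830 ≈ 5.7196e+8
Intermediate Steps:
Z(K, h) = 1 (Z(K, h) = (2*h)/((2*h)) = (2*h)*(1/(2*h)) = 1)
(W(-30) + (-12774/Z(-106, -4) + 4359/(-11490)))*(-44501 + D(-168)) = (-30 + (-12774/1 + 4359/(-11490)))*(-44501 - 168) = (-30 + (-12774*1 + 4359*(-1/11490)))*(-44669) = (-30 + (-12774 - 1453/3830))*(-44669) = (-30 - 48925873/3830)*(-44669) = -49040773/3830*(-44669) = 2190602289137/3830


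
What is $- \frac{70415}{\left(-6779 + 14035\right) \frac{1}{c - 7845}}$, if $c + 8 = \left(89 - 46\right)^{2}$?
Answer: $\frac{105692915}{1814} \approx 58265.0$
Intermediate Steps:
$c = 1841$ ($c = -8 + \left(89 - 46\right)^{2} = -8 + 43^{2} = -8 + 1849 = 1841$)
$- \frac{70415}{\left(-6779 + 14035\right) \frac{1}{c - 7845}} = - \frac{70415}{\left(-6779 + 14035\right) \frac{1}{1841 - 7845}} = - \frac{70415}{7256 \frac{1}{-6004}} = - \frac{70415}{7256 \left(- \frac{1}{6004}\right)} = - \frac{70415}{- \frac{1814}{1501}} = \left(-70415\right) \left(- \frac{1501}{1814}\right) = \frac{105692915}{1814}$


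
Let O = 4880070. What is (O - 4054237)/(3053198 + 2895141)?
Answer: 825833/5948339 ≈ 0.13883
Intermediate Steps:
(O - 4054237)/(3053198 + 2895141) = (4880070 - 4054237)/(3053198 + 2895141) = 825833/5948339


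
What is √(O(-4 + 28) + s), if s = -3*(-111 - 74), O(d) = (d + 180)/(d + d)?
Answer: √2237/2 ≈ 23.648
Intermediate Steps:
O(d) = (180 + d)/(2*d) (O(d) = (180 + d)/((2*d)) = (180 + d)*(1/(2*d)) = (180 + d)/(2*d))
s = 555 (s = -3*(-185) = 555)
√(O(-4 + 28) + s) = √((180 + (-4 + 28))/(2*(-4 + 28)) + 555) = √((½)*(180 + 24)/24 + 555) = √((½)*(1/24)*204 + 555) = √(17/4 + 555) = √(2237/4) = √2237/2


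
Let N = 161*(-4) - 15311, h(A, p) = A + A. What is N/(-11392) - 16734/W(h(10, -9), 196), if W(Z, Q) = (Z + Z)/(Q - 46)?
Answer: -714860525/11392 ≈ -62751.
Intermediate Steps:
h(A, p) = 2*A
W(Z, Q) = 2*Z/(-46 + Q) (W(Z, Q) = (2*Z)/(-46 + Q) = 2*Z/(-46 + Q))
N = -15955 (N = -644 - 15311 = -15955)
N/(-11392) - 16734/W(h(10, -9), 196) = -15955/(-11392) - 16734/(2*(2*10)/(-46 + 196)) = -15955*(-1/11392) - 16734/(2*20/150) = 15955/11392 - 16734/(2*20*(1/150)) = 15955/11392 - 16734/4/15 = 15955/11392 - 16734*15/4 = 15955/11392 - 125505/2 = -714860525/11392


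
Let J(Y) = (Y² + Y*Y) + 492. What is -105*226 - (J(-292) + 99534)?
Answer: -294284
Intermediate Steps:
J(Y) = 492 + 2*Y² (J(Y) = (Y² + Y²) + 492 = 2*Y² + 492 = 492 + 2*Y²)
-105*226 - (J(-292) + 99534) = -105*226 - ((492 + 2*(-292)²) + 99534) = -23730 - ((492 + 2*85264) + 99534) = -23730 - ((492 + 170528) + 99534) = -23730 - (171020 + 99534) = -23730 - 1*270554 = -23730 - 270554 = -294284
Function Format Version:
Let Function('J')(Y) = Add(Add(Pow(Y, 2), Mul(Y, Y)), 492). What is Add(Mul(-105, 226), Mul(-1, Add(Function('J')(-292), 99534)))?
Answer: -294284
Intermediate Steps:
Function('J')(Y) = Add(492, Mul(2, Pow(Y, 2))) (Function('J')(Y) = Add(Add(Pow(Y, 2), Pow(Y, 2)), 492) = Add(Mul(2, Pow(Y, 2)), 492) = Add(492, Mul(2, Pow(Y, 2))))
Add(Mul(-105, 226), Mul(-1, Add(Function('J')(-292), 99534))) = Add(Mul(-105, 226), Mul(-1, Add(Add(492, Mul(2, Pow(-292, 2))), 99534))) = Add(-23730, Mul(-1, Add(Add(492, Mul(2, 85264)), 99534))) = Add(-23730, Mul(-1, Add(Add(492, 170528), 99534))) = Add(-23730, Mul(-1, Add(171020, 99534))) = Add(-23730, Mul(-1, 270554)) = Add(-23730, -270554) = -294284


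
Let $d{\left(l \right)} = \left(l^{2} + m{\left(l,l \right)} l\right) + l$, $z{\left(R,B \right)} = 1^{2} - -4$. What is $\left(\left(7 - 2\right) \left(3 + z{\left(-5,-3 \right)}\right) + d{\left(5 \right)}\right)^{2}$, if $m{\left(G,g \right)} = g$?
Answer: $9025$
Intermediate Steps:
$z{\left(R,B \right)} = 5$ ($z{\left(R,B \right)} = 1 + 4 = 5$)
$d{\left(l \right)} = l + 2 l^{2}$ ($d{\left(l \right)} = \left(l^{2} + l l\right) + l = \left(l^{2} + l^{2}\right) + l = 2 l^{2} + l = l + 2 l^{2}$)
$\left(\left(7 - 2\right) \left(3 + z{\left(-5,-3 \right)}\right) + d{\left(5 \right)}\right)^{2} = \left(\left(7 - 2\right) \left(3 + 5\right) + 5 \left(1 + 2 \cdot 5\right)\right)^{2} = \left(5 \cdot 8 + 5 \left(1 + 10\right)\right)^{2} = \left(40 + 5 \cdot 11\right)^{2} = \left(40 + 55\right)^{2} = 95^{2} = 9025$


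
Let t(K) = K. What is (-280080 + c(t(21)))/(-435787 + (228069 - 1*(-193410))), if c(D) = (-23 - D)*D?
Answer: 70251/3577 ≈ 19.640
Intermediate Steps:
c(D) = D*(-23 - D)
(-280080 + c(t(21)))/(-435787 + (228069 - 1*(-193410))) = (-280080 - 1*21*(23 + 21))/(-435787 + (228069 - 1*(-193410))) = (-280080 - 1*21*44)/(-435787 + (228069 + 193410)) = (-280080 - 924)/(-435787 + 421479) = -281004/(-14308) = -281004*(-1/14308) = 70251/3577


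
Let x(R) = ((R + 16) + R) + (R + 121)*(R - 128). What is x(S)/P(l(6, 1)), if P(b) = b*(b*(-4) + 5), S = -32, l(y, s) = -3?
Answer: 14288/51 ≈ 280.16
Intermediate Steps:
x(R) = 16 + 2*R + (-128 + R)*(121 + R) (x(R) = ((16 + R) + R) + (121 + R)*(-128 + R) = (16 + 2*R) + (-128 + R)*(121 + R) = 16 + 2*R + (-128 + R)*(121 + R))
P(b) = b*(5 - 4*b) (P(b) = b*(-4*b + 5) = b*(5 - 4*b))
x(S)/P(l(6, 1)) = (-15472 + (-32)² - 5*(-32))/((-3*(5 - 4*(-3)))) = (-15472 + 1024 + 160)/((-3*(5 + 12))) = -14288/((-3*17)) = -14288/(-51) = -14288*(-1/51) = 14288/51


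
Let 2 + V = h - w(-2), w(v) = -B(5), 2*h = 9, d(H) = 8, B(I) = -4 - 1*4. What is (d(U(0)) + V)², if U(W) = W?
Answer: 25/4 ≈ 6.2500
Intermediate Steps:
B(I) = -8 (B(I) = -4 - 4 = -8)
h = 9/2 (h = (½)*9 = 9/2 ≈ 4.5000)
w(v) = 8 (w(v) = -1*(-8) = 8)
V = -11/2 (V = -2 + (9/2 - 1*8) = -2 + (9/2 - 8) = -2 - 7/2 = -11/2 ≈ -5.5000)
(d(U(0)) + V)² = (8 - 11/2)² = (5/2)² = 25/4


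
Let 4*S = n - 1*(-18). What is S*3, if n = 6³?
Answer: 351/2 ≈ 175.50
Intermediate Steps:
n = 216
S = 117/2 (S = (216 - 1*(-18))/4 = (216 + 18)/4 = (¼)*234 = 117/2 ≈ 58.500)
S*3 = (117/2)*3 = 351/2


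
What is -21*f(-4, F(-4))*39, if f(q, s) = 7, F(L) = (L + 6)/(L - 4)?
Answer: -5733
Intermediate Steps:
F(L) = (6 + L)/(-4 + L)
-21*f(-4, F(-4))*39 = -21*7*39 = -147*39 = -5733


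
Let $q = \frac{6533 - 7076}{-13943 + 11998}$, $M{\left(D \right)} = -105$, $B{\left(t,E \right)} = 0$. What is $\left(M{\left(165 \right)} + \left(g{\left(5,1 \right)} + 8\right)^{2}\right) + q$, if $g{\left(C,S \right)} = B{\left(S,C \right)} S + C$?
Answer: $\frac{125023}{1945} \approx 64.279$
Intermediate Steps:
$q = \frac{543}{1945}$ ($q = - \frac{543}{-1945} = \left(-543\right) \left(- \frac{1}{1945}\right) = \frac{543}{1945} \approx 0.27918$)
$g{\left(C,S \right)} = C$ ($g{\left(C,S \right)} = 0 S + C = 0 + C = C$)
$\left(M{\left(165 \right)} + \left(g{\left(5,1 \right)} + 8\right)^{2}\right) + q = \left(-105 + \left(5 + 8\right)^{2}\right) + \frac{543}{1945} = \left(-105 + 13^{2}\right) + \frac{543}{1945} = \left(-105 + 169\right) + \frac{543}{1945} = 64 + \frac{543}{1945} = \frac{125023}{1945}$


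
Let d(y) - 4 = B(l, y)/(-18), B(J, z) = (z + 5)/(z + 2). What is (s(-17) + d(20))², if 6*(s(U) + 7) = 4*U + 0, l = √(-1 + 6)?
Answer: 32501401/156816 ≈ 207.26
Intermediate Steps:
l = √5 ≈ 2.2361
s(U) = -7 + 2*U/3 (s(U) = -7 + (4*U + 0)/6 = -7 + (4*U)/6 = -7 + 2*U/3)
B(J, z) = (5 + z)/(2 + z)
d(y) = 4 - (5 + y)/(18*(2 + y)) (d(y) = 4 + ((5 + y)/(2 + y))/(-18) = 4 + ((5 + y)/(2 + y))*(-1/18) = 4 - (5 + y)/(18*(2 + y)))
(s(-17) + d(20))² = ((-7 + (⅔)*(-17)) + (139 + 71*20)/(18*(2 + 20)))² = ((-7 - 34/3) + (1/18)*(139 + 1420)/22)² = (-55/3 + (1/18)*(1/22)*1559)² = (-55/3 + 1559/396)² = (-5701/396)² = 32501401/156816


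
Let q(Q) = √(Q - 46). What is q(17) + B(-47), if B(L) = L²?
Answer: 2209 + I*√29 ≈ 2209.0 + 5.3852*I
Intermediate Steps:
q(Q) = √(-46 + Q)
q(17) + B(-47) = √(-46 + 17) + (-47)² = √(-29) + 2209 = I*√29 + 2209 = 2209 + I*√29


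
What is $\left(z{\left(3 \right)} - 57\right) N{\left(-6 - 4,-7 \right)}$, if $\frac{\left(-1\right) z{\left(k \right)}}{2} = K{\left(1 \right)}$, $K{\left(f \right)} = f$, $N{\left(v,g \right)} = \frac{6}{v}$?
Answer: $\frac{177}{5} \approx 35.4$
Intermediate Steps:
$z{\left(k \right)} = -2$ ($z{\left(k \right)} = \left(-2\right) 1 = -2$)
$\left(z{\left(3 \right)} - 57\right) N{\left(-6 - 4,-7 \right)} = \left(-2 - 57\right) \frac{6}{-6 - 4} = - 59 \frac{6}{-6 - 4} = - 59 \frac{6}{-10} = - 59 \cdot 6 \left(- \frac{1}{10}\right) = \left(-59\right) \left(- \frac{3}{5}\right) = \frac{177}{5}$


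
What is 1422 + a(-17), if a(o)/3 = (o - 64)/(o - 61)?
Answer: 37053/26 ≈ 1425.1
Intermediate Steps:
a(o) = 3*(-64 + o)/(-61 + o) (a(o) = 3*((o - 64)/(o - 61)) = 3*((-64 + o)/(-61 + o)) = 3*(-64 + o)/(-61 + o))
1422 + a(-17) = 1422 + 3*(-64 - 17)/(-61 - 17) = 1422 + 3*(-81)/(-78) = 1422 + 3*(-1/78)*(-81) = 1422 + 81/26 = 37053/26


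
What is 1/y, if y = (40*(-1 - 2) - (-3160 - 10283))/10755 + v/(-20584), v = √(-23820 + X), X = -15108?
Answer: 421608634816260/522308521128421 + 66137549850*I*√2433/522308521128421 ≈ 0.8072 + 0.0062459*I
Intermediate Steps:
v = 4*I*√2433 (v = √(-23820 - 15108) = √(-38928) = 4*I*√2433 ≈ 197.3*I)
y = 4441/3585 - I*√2433/5146 (y = (40*(-1 - 2) - (-3160 - 10283))/10755 + (4*I*√2433)/(-20584) = (40*(-3) - 1*(-13443))*(1/10755) + (4*I*√2433)*(-1/20584) = (-120 + 13443)*(1/10755) - I*√2433/5146 = 13323*(1/10755) - I*√2433/5146 = 4441/3585 - I*√2433/5146 ≈ 1.2388 - 0.0095852*I)
1/y = 1/(4441/3585 - I*√2433/5146)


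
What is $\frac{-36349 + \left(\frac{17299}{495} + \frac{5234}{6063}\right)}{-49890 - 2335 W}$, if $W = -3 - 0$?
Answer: $\frac{36327532966}{42901939575} \approx 0.84676$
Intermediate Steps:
$W = -3$ ($W = -3 + 0 = -3$)
$\frac{-36349 + \left(\frac{17299}{495} + \frac{5234}{6063}\right)}{-49890 - 2335 W} = \frac{-36349 + \left(\frac{17299}{495} + \frac{5234}{6063}\right)}{-49890 - -7005} = \frac{-36349 + \left(17299 \cdot \frac{1}{495} + 5234 \cdot \frac{1}{6063}\right)}{-49890 + 7005} = \frac{-36349 + \left(\frac{17299}{495} + \frac{5234}{6063}\right)}{-42885} = \left(-36349 + \frac{35824889}{1000395}\right) \left(- \frac{1}{42885}\right) = \left(- \frac{36327532966}{1000395}\right) \left(- \frac{1}{42885}\right) = \frac{36327532966}{42901939575}$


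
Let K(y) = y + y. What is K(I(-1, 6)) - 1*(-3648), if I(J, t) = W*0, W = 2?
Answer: 3648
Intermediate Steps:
I(J, t) = 0 (I(J, t) = 2*0 = 0)
K(y) = 2*y
K(I(-1, 6)) - 1*(-3648) = 2*0 - 1*(-3648) = 0 + 3648 = 3648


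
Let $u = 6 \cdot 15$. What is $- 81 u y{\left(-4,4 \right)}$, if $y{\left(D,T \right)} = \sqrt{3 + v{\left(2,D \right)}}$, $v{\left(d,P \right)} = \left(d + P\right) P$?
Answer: $- 7290 \sqrt{11} \approx -24178.0$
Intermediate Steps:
$u = 90$
$v{\left(d,P \right)} = P \left(P + d\right)$ ($v{\left(d,P \right)} = \left(P + d\right) P = P \left(P + d\right)$)
$y{\left(D,T \right)} = \sqrt{3 + D \left(2 + D\right)}$ ($y{\left(D,T \right)} = \sqrt{3 + D \left(D + 2\right)} = \sqrt{3 + D \left(2 + D\right)}$)
$- 81 u y{\left(-4,4 \right)} = \left(-81\right) 90 \sqrt{3 - 4 \left(2 - 4\right)} = - 7290 \sqrt{3 - -8} = - 7290 \sqrt{3 + 8} = - 7290 \sqrt{11}$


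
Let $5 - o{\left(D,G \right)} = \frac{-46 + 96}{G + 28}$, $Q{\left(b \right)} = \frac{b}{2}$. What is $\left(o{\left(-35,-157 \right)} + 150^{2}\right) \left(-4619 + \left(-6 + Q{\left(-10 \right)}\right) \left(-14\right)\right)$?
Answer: $- \frac{12962765675}{129} \approx -1.0049 \cdot 10^{8}$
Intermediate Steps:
$Q{\left(b \right)} = \frac{b}{2}$ ($Q{\left(b \right)} = b \frac{1}{2} = \frac{b}{2}$)
$o{\left(D,G \right)} = 5 - \frac{50}{28 + G}$ ($o{\left(D,G \right)} = 5 - \frac{-46 + 96}{G + 28} = 5 - \frac{50}{28 + G}$)
$\left(o{\left(-35,-157 \right)} + 150^{2}\right) \left(-4619 + \left(-6 + Q{\left(-10 \right)}\right) \left(-14\right)\right) = \left(\frac{5 \left(18 - 157\right)}{28 - 157} + 150^{2}\right) \left(-4619 + \left(-6 + \frac{1}{2} \left(-10\right)\right) \left(-14\right)\right) = \left(5 \frac{1}{-129} \left(-139\right) + 22500\right) \left(-4619 + \left(-6 - 5\right) \left(-14\right)\right) = \left(5 \left(- \frac{1}{129}\right) \left(-139\right) + 22500\right) \left(-4619 - -154\right) = \left(\frac{695}{129} + 22500\right) \left(-4619 + 154\right) = \frac{2903195}{129} \left(-4465\right) = - \frac{12962765675}{129}$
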